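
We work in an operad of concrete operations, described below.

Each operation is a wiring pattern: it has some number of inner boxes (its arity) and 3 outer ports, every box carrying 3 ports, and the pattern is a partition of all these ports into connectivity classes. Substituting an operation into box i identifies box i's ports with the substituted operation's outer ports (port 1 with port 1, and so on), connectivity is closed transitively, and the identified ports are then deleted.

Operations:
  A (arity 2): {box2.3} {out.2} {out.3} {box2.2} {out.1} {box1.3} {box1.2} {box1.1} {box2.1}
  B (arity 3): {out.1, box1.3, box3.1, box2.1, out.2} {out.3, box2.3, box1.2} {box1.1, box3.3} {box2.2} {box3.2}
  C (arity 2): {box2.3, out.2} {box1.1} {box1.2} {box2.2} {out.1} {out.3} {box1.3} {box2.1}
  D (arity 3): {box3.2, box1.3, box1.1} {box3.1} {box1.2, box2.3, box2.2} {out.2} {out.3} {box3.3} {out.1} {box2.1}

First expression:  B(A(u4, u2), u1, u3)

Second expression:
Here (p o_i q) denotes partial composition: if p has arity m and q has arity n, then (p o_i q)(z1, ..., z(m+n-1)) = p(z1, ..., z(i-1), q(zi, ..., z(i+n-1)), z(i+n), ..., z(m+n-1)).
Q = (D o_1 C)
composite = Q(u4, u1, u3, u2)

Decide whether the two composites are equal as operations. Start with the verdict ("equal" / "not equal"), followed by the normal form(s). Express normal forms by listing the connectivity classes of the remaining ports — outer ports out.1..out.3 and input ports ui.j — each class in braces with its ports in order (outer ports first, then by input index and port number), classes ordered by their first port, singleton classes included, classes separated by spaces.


not equal; the first gives {out.1, out.2, u1.1, u3.1} {out.3, u1.3} {u1.2} {u2.1} {u2.2} {u2.3} {u3.2} {u3.3} {u4.1} {u4.2} {u4.3} and the second {out.1} {out.2} {out.3} {u1.1} {u1.2} {u1.3, u3.2, u3.3} {u2.1} {u2.2} {u2.3} {u3.1} {u4.1} {u4.2} {u4.3}

In normal form, the first expression is {out.1, out.2, u1.1, u3.1} {out.3, u1.3} {u1.2} {u2.1} {u2.2} {u2.3} {u3.2} {u3.3} {u4.1} {u4.2} {u4.3}
In normal form, the second expression is {out.1} {out.2} {out.3} {u1.1} {u1.2} {u1.3, u3.2, u3.3} {u2.1} {u2.2} {u2.3} {u3.1} {u4.1} {u4.2} {u4.3}
Distinct normal forms: not equal.


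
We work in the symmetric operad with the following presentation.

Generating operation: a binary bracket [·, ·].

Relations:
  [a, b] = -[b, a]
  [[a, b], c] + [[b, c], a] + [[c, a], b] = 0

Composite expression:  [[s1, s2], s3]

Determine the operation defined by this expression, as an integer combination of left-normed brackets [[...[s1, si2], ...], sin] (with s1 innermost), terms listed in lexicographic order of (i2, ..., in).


[[s1, s2], s3]

A multilinear Lie element is pinned by s1-initial words (s1 innermost).
Composite bracket: [[s1, s2], s3]
Each bracket splits as ab - ba, giving 4 signed words (2^2 = 4).
Keep just the words that open with s1:
  the word s1s2s3 carries sign +1 and contributes +[[s1, s2], s3]


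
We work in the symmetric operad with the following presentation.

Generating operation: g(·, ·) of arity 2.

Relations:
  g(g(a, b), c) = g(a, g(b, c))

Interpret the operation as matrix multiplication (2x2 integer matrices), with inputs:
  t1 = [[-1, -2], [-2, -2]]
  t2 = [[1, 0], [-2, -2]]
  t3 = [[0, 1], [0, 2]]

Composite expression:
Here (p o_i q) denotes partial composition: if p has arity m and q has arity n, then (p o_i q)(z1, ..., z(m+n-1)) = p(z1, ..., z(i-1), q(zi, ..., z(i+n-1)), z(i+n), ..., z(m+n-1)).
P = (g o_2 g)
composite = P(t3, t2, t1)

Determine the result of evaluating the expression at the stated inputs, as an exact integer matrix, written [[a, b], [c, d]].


[[6, 8], [12, 16]]

g(t2, t1) = [[-1, -2], [6, 8]]
g(t3, g(t2, t1)) = [[6, 8], [12, 16]]


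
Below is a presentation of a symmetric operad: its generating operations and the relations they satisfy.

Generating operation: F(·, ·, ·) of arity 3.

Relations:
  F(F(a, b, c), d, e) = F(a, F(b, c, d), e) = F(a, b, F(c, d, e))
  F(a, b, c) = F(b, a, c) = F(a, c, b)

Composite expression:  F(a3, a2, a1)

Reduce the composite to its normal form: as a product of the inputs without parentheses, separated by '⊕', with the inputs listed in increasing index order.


a1 ⊕ a2 ⊕ a3

Reordering under F is free, so list the a-inputs canonically.
F(a3, a2, a1) spells out as a3 ⊕ a2 ⊕ a1
reordering the factors by index: a1 ⊕ a2 ⊕ a3


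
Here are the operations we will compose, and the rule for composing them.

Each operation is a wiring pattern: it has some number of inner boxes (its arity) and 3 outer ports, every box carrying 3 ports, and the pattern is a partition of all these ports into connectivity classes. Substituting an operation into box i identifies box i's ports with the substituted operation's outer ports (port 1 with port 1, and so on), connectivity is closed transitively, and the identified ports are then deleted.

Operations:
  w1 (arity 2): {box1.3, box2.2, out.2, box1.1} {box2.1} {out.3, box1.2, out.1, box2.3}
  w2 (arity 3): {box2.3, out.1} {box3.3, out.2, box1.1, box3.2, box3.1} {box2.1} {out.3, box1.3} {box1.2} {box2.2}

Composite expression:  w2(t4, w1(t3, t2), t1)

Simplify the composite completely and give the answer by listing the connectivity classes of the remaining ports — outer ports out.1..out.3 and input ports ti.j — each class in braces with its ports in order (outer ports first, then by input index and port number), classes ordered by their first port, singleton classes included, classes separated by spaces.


{out.1, t2.3, t3.2} {out.2, t1.1, t1.2, t1.3, t4.1} {out.3, t4.3} {t2.1} {t2.2, t3.1, t3.3} {t4.2}

Substituting into w2 glues patterns; closure does the rest.
the subtree at w1 composes to {out.1, out.3, t2.3, t3.2} {out.2, t2.2, t3.1, t3.3} {t2.1} on (t3, t2); out.j = own outer ports
the subtree at w2 composes to {out.1, t2.3, t3.2} {out.2, t1.1, t1.2, t1.3, t4.1} {out.3, t4.3} {t2.1} {t2.2, t3.1, t3.3} {t4.2} on (t4, t3, t2, t1); out.j = own outer ports


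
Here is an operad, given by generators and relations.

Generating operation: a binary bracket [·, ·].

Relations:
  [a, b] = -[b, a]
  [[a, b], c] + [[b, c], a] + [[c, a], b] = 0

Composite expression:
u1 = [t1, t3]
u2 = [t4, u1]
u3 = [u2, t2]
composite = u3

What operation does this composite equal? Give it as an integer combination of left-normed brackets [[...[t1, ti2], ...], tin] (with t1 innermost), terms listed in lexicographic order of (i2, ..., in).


Expand each bracket as ab - ba; the t1-initial words give the coefficients.
Composite bracket: [[t4, [t1, t3]], t2]
Full expansion: 8 signed words from ab - ba (2^3 = 8).
Coefficients come from the t1-initial words:
  the word t1t3t4t2 carries sign -1 and contributes -[[[t1, t3], t4], t2]

-[[[t1, t3], t4], t2]


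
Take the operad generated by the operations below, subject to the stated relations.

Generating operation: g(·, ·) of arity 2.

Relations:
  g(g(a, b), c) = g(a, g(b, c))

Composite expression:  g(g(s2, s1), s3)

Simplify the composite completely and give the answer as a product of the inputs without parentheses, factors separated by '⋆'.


The g-tree's shape is irrelevant; the s-reading-order decides.
g(s2, s1) linearizes to s2 ⋆ s1
g(g(s2, s1), s3) linearizes to s2 ⋆ s1 ⋆ s3

s2 ⋆ s1 ⋆ s3


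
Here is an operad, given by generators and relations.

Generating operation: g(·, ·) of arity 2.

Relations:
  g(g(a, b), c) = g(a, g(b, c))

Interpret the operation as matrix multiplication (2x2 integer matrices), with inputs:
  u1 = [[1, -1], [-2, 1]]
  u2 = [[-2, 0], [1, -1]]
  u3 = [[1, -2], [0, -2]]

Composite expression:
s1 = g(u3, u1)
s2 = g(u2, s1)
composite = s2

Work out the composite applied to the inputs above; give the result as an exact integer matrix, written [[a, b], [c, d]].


[[-10, 6], [1, -1]]

g(u3, u1) = [[5, -3], [4, -2]]
g(u2, g(u3, u1)) = [[-10, 6], [1, -1]]


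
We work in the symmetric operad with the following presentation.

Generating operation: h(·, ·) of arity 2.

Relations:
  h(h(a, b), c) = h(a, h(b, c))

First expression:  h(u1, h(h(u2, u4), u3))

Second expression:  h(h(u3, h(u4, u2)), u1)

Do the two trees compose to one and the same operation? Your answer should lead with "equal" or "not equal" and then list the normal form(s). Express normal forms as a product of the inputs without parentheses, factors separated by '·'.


The first composite normalizes to u1 · u2 · u4 · u3
The second composite normalizes to u3 · u4 · u2 · u1
They disagree, so not equal.

not equal; first: u1 · u2 · u4 · u3; second: u3 · u4 · u2 · u1


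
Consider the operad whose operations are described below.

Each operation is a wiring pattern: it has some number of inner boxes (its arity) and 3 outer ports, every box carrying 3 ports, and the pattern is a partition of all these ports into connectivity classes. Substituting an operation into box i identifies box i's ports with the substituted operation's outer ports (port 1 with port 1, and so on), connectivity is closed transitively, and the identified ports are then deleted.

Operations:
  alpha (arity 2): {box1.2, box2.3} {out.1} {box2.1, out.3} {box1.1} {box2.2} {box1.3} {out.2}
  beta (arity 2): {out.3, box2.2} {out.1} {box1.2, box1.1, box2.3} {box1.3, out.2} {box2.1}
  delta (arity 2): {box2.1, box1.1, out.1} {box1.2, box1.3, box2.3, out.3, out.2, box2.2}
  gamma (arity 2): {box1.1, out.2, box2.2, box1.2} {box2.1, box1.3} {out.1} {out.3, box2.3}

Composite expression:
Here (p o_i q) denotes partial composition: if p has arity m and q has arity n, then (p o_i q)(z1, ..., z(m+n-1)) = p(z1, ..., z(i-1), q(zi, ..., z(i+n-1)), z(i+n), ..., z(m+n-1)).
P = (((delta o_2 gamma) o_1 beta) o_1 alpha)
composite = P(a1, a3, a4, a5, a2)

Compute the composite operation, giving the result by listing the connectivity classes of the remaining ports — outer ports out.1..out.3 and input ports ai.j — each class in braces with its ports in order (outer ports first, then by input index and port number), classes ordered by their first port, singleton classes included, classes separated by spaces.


Treat the ports identified at delta as solder joints: merge, then drop.
through alpha, on inputs (a1, a3): {out.1} {out.2} {out.3, a3.1} {a1.1} {a1.2, a3.3} {a1.3} {a3.2} (out.j = stage outer ports)
through beta, on inputs (a1, a3, a4): {out.1} {out.2, a3.1} {out.3, a4.2} {a1.1} {a1.2, a3.3} {a1.3} {a3.2} {a4.1} {a4.3} (out.j = stage outer ports)
through gamma, on inputs (a5, a2): {out.1} {out.2, a2.2, a5.1, a5.2} {out.3, a2.3} {a2.1, a5.3} (out.j = stage outer ports)
through delta, on inputs (a1, a3, a4, a5, a2): {out.1} {out.2, out.3, a2.2, a2.3, a3.1, a4.2, a5.1, a5.2} {a1.1} {a1.2, a3.3} {a1.3} {a2.1, a5.3} {a3.2} {a4.1} {a4.3} (out.j = stage outer ports)

{out.1} {out.2, out.3, a2.2, a2.3, a3.1, a4.2, a5.1, a5.2} {a1.1} {a1.2, a3.3} {a1.3} {a2.1, a5.3} {a3.2} {a4.1} {a4.3}


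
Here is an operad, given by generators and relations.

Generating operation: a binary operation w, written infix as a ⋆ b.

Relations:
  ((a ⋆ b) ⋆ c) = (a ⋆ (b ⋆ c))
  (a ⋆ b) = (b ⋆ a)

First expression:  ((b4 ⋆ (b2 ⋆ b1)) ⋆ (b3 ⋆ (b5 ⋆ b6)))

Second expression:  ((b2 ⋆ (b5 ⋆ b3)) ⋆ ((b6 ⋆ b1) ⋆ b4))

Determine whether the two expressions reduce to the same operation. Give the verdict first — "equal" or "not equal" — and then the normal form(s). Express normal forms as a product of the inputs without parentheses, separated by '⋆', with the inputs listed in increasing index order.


The first expression reduces to b1 ⋆ b2 ⋆ b3 ⋆ b4 ⋆ b5 ⋆ b6
The second expression reduces to b1 ⋆ b2 ⋆ b3 ⋆ b4 ⋆ b5 ⋆ b6
The forms coincide; equal.

equal — both sides give b1 ⋆ b2 ⋆ b3 ⋆ b4 ⋆ b5 ⋆ b6


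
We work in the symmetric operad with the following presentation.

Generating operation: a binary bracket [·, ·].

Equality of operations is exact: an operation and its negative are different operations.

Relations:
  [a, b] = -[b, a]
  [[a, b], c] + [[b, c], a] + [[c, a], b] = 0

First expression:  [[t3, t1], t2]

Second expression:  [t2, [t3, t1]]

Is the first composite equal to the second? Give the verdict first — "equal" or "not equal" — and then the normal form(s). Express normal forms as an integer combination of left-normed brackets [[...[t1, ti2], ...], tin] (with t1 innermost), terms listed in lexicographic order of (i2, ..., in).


In normal form, the first expression is -[[t1, t3], t2]
In normal form, the second expression is [[t1, t3], t2]
The normal forms differ: not equal.

not equal — first -[[t1, t3], t2], second [[t1, t3], t2]


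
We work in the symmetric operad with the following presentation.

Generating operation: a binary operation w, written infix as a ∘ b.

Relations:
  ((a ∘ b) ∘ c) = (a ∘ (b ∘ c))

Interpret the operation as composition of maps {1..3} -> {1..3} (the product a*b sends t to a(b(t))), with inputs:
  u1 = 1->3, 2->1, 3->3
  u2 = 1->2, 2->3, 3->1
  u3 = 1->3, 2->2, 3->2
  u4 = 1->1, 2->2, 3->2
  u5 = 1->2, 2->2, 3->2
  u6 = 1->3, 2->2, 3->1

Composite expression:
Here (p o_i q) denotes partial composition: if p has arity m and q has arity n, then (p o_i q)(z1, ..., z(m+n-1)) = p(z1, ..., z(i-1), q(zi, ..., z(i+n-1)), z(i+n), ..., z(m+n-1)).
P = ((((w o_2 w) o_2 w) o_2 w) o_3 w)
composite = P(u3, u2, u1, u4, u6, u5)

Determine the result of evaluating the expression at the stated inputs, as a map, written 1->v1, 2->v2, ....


1->2, 2->2, 3->2

(u1 ∘ u4) = 1->3, 2->1, 3->1
(u2 ∘ (u1 ∘ u4)) = 1->1, 2->2, 3->2
((u2 ∘ (u1 ∘ u4)) ∘ u6) = 1->2, 2->2, 3->1
(((u2 ∘ (u1 ∘ u4)) ∘ u6) ∘ u5) = 1->2, 2->2, 3->2
(u3 ∘ (((u2 ∘ (u1 ∘ u4)) ∘ u6) ∘ u5)) = 1->2, 2->2, 3->2


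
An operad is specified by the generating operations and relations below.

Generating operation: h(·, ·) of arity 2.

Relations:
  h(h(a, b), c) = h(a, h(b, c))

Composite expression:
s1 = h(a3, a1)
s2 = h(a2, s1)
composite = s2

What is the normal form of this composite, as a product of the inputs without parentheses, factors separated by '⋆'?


a2 ⋆ a3 ⋆ a1

Every regrouping of h is equal, so read the a-inputs in written order.
h(a3, a1) linearizes to a3 ⋆ a1
h(a2, h(a3, a1)) linearizes to a2 ⋆ a3 ⋆ a1


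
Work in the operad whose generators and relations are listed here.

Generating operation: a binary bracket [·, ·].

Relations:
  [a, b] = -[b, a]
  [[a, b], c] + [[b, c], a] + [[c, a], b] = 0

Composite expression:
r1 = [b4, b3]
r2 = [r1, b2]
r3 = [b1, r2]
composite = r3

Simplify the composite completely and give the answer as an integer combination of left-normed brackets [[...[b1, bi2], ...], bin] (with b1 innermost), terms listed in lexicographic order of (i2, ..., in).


[[[b1, b2], b3], b4] - [[[b1, b2], b4], b3] - [[[b1, b3], b4], b2] + [[[b1, b4], b3], b2]

Expand each bracket as ab - ba; the b1-initial words give the coefficients.
Composite bracket: [b1, [[b4, b3], b2]]
Applying ab - ba throughout gives 8 signed words (2^3 = 8).
The b1-initial words carry the normal form:
  b1b2b3b4 (sign +1) contributes +[[[b1, b2], b3], b4]
  b1b2b4b3 (sign -1) contributes -[[[b1, b2], b4], b3]
  b1b3b4b2 (sign -1) contributes -[[[b1, b3], b4], b2]
  b1b4b3b2 (sign +1) contributes +[[[b1, b4], b3], b2]


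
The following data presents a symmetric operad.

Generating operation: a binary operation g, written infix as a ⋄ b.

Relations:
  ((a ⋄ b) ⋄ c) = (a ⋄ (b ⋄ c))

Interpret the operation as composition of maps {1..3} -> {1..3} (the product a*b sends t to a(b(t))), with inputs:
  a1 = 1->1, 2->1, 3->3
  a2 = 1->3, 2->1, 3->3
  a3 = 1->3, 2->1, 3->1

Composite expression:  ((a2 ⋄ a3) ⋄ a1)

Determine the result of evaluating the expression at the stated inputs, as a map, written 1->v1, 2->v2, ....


1->3, 2->3, 3->3

(a2 ⋄ a3) = 1->3, 2->3, 3->3
((a2 ⋄ a3) ⋄ a1) = 1->3, 2->3, 3->3


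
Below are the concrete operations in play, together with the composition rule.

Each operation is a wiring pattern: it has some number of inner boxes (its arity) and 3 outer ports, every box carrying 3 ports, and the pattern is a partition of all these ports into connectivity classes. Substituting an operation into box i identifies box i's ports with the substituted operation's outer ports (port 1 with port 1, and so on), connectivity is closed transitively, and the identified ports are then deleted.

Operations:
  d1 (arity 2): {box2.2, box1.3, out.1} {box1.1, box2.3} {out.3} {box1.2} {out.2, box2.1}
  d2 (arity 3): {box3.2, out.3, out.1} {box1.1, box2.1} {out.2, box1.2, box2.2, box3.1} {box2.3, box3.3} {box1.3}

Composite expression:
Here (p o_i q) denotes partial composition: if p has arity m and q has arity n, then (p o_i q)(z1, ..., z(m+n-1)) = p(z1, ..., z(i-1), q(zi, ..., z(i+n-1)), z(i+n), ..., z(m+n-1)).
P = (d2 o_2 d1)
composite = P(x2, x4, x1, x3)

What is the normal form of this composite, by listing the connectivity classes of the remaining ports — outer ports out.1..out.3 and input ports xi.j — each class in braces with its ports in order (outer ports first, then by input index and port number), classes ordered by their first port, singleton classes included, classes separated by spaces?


Connectivity passes through glued d2-boundaries; trace each wire chain.
through d1, on inputs (x4, x1): {out.1, x1.2, x4.3} {out.2, x1.1} {out.3} {x1.3, x4.1} {x4.2} (out.j = stage outer ports)
through d2, on inputs (x2, x4, x1, x3): {out.1, out.3, x3.2} {out.2, x1.1, x2.2, x3.1} {x1.2, x2.1, x4.3} {x1.3, x4.1} {x2.3} {x3.3} {x4.2} (out.j = stage outer ports)

{out.1, out.3, x3.2} {out.2, x1.1, x2.2, x3.1} {x1.2, x2.1, x4.3} {x1.3, x4.1} {x2.3} {x3.3} {x4.2}


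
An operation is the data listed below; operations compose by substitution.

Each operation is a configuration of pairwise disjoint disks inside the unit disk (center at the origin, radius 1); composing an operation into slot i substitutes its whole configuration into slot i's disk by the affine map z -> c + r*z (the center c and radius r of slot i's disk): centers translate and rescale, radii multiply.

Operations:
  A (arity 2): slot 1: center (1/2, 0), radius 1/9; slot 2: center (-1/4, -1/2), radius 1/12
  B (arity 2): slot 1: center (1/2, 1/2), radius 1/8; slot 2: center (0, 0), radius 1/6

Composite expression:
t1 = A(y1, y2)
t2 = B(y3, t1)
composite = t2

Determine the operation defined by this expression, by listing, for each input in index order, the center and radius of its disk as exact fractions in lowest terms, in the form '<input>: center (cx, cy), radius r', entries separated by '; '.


Only the slot chain above each y matters under B; compose those maps.
for y3, the 1-step affine chain lands on center (1/2, 1/2), radius 1/8
for y1, the 2-step affine chain lands on center (1/12, 0), radius 1/54
for y2, the 2-step affine chain lands on center (-1/24, -1/12), radius 1/72

y1: center (1/12, 0), radius 1/54; y2: center (-1/24, -1/12), radius 1/72; y3: center (1/2, 1/2), radius 1/8


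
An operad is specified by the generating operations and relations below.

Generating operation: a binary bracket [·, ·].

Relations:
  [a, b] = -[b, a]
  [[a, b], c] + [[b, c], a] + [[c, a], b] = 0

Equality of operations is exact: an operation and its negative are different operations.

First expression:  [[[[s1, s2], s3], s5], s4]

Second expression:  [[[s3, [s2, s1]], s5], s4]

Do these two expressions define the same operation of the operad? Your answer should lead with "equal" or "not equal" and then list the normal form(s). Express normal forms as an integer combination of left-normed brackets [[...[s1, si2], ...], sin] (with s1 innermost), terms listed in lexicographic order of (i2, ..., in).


equal; both compose to [[[[s1, s2], s3], s5], s4]

Reducing the first expression gives [[[[s1, s2], s3], s5], s4]
Reducing the second expression gives [[[[s1, s2], s3], s5], s4]
One common form — equal.


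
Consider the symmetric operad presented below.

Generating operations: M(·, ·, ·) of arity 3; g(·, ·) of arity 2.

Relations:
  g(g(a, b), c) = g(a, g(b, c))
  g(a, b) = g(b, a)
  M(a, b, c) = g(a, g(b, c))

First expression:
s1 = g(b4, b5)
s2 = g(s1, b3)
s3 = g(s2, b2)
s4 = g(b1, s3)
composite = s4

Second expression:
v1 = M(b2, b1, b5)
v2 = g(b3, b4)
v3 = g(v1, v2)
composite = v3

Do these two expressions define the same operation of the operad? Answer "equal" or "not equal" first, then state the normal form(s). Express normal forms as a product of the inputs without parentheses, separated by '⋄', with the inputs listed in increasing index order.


equal; the common form is b1 ⋄ b2 ⋄ b3 ⋄ b4 ⋄ b5

The first expression, normalized: b1 ⋄ b2 ⋄ b3 ⋄ b4 ⋄ b5
The second expression, normalized: b1 ⋄ b2 ⋄ b3 ⋄ b4 ⋄ b5
One common form — equal.


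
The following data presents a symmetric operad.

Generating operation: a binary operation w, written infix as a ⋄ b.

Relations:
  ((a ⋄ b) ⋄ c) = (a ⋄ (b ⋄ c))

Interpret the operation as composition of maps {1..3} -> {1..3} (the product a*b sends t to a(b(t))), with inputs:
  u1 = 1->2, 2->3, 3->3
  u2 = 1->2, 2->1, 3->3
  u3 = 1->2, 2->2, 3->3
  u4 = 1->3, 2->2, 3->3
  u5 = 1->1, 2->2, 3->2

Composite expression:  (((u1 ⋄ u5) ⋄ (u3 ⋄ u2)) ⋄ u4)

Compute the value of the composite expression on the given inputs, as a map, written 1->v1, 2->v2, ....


1->3, 2->3, 3->3

(u1 ⋄ u5) = 1->2, 2->3, 3->3
(u3 ⋄ u2) = 1->2, 2->2, 3->3
((u1 ⋄ u5) ⋄ (u3 ⋄ u2)) = 1->3, 2->3, 3->3
(((u1 ⋄ u5) ⋄ (u3 ⋄ u2)) ⋄ u4) = 1->3, 2->3, 3->3


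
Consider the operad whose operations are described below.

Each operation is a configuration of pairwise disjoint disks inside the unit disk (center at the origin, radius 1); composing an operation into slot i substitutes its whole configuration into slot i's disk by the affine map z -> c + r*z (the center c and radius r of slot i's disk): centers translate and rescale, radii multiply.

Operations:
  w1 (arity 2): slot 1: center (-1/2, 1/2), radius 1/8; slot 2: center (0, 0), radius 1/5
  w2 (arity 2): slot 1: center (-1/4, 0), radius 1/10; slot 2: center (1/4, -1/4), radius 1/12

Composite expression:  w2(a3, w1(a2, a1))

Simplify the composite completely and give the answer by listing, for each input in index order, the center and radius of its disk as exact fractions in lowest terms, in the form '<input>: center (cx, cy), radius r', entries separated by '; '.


a1: center (1/4, -1/4), radius 1/60; a2: center (5/24, -5/24), radius 1/96; a3: center (-1/4, 0), radius 1/10


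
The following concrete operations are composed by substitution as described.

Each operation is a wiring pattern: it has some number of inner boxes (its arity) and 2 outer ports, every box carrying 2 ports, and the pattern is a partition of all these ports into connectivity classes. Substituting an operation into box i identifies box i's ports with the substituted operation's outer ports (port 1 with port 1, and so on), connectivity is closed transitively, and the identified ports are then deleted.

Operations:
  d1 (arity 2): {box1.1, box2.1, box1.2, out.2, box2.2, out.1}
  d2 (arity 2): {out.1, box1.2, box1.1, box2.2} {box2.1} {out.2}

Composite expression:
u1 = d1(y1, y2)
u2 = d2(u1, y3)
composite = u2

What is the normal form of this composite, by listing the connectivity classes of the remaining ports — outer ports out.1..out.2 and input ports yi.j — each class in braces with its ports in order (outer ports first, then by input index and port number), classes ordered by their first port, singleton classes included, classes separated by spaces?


After gluing at d2, chains via deleted ports link the y-ports.
the subtree at d1 composes to {out.1, out.2, y1.1, y1.2, y2.1, y2.2} on (y1, y2); out.j = own outer ports
the subtree at d2 composes to {out.1, y1.1, y1.2, y2.1, y2.2, y3.2} {out.2} {y3.1} on (y1, y2, y3); out.j = own outer ports

{out.1, y1.1, y1.2, y2.1, y2.2, y3.2} {out.2} {y3.1}


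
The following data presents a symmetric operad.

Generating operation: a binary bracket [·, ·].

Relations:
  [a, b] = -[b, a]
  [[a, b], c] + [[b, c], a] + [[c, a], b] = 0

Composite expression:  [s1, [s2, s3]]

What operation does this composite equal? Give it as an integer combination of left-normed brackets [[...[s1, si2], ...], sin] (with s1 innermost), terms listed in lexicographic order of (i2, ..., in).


Antisymmetry and Jacobi reduce to s1-anchored left-normed brackets.
Composite bracket: [s1, [s2, s3]]
Applying ab - ba throughout gives 4 signed words (2^2 = 4).
Only words starting with s1 matter:
  s1s2s3 appears with sign +1, giving the term +[[s1, s2], s3]
  s1s3s2 appears with sign -1, giving the term -[[s1, s3], s2]

[[s1, s2], s3] - [[s1, s3], s2]


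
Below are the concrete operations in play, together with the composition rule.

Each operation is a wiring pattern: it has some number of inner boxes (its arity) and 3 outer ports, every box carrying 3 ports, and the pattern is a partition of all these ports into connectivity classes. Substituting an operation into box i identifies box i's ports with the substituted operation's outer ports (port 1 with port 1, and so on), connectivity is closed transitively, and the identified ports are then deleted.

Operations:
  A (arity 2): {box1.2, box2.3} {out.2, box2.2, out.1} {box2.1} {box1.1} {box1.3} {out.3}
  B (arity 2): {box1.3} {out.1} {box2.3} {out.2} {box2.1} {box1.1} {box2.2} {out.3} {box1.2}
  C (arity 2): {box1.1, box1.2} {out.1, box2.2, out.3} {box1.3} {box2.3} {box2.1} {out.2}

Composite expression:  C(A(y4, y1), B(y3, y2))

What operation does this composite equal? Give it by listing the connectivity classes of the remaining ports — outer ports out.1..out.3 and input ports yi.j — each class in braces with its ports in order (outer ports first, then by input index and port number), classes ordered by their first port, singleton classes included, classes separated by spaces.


{out.1, out.3} {out.2} {y1.1} {y1.2} {y1.3, y4.2} {y2.1} {y2.2} {y2.3} {y3.1} {y3.2} {y3.3} {y4.1} {y4.3}

Treat the ports identified at C as solder joints: merge, then drop.
stage A: inputs (y4, y1), connectivity {out.1, out.2, y1.2} {out.3} {y1.1} {y1.3, y4.2} {y4.1} {y4.3}, out.j its boundary
stage B: inputs (y3, y2), connectivity {out.1} {out.2} {out.3} {y2.1} {y2.2} {y2.3} {y3.1} {y3.2} {y3.3}, out.j its boundary
stage C: inputs (y4, y1, y3, y2), connectivity {out.1, out.3} {out.2} {y1.1} {y1.2} {y1.3, y4.2} {y2.1} {y2.2} {y2.3} {y3.1} {y3.2} {y3.3} {y4.1} {y4.3}, out.j its boundary


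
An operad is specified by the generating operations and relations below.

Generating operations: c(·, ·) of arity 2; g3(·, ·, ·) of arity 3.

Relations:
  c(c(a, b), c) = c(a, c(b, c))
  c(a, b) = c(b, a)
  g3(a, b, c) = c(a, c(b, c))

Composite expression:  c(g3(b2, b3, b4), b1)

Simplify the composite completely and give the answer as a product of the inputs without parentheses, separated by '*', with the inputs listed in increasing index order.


Any arrangement under c is one operation, so sort the b-inputs.
g3(b2, b3, b4) flattens to b2 * b3 * b4
c(g3(b2, b3, b4), b1) flattens to b2 * b3 * b4 * b1
putting the inputs in ascending order: b1 * b2 * b3 * b4

b1 * b2 * b3 * b4


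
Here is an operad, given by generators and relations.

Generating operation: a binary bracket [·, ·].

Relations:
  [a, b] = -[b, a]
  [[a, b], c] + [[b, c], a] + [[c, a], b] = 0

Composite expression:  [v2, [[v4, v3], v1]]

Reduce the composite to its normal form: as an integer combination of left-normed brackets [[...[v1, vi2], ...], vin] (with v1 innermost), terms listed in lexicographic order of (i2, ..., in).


-[[[v1, v3], v4], v2] + [[[v1, v4], v3], v2]

In the tensor algebra, words opening v1 carry the v1-anchored form.
Composite bracket: [v2, [[v4, v3], v1]]
Under [a, b] = ab - ba we get 8 signed associative words (2^3 = 8).
Only words starting with v1 matter:
  word v1v3v4v2 has sign -1, contributing -[[[v1, v3], v4], v2]
  word v1v4v3v2 has sign +1, contributing +[[[v1, v4], v3], v2]


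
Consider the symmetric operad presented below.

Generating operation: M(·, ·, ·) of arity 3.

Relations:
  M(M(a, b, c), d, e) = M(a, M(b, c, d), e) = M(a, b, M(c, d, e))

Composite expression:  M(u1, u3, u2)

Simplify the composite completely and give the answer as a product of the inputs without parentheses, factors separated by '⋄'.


u1 ⋄ u3 ⋄ u2

Key point: M is associative — brackets drop, the u-order remains.
M(u1, u3, u2) collapses to u1 ⋄ u3 ⋄ u2


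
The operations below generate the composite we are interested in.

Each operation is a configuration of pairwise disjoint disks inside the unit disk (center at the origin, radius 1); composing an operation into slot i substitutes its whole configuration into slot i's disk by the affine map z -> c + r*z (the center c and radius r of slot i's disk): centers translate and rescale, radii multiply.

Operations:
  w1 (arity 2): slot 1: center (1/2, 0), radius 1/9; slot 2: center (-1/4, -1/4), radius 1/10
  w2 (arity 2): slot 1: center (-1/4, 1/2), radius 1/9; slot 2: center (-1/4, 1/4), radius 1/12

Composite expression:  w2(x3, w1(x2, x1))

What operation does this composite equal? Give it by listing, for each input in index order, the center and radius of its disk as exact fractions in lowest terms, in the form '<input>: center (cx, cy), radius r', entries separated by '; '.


Affine substitution under w2: radii multiply and x-centers shift.
for x3, the 1-step affine chain lands on center (-1/4, 1/2), radius 1/9
for x2, the 2-step affine chain lands on center (-5/24, 1/4), radius 1/108
for x1, the 2-step affine chain lands on center (-13/48, 11/48), radius 1/120

x1: center (-13/48, 11/48), radius 1/120; x2: center (-5/24, 1/4), radius 1/108; x3: center (-1/4, 1/2), radius 1/9


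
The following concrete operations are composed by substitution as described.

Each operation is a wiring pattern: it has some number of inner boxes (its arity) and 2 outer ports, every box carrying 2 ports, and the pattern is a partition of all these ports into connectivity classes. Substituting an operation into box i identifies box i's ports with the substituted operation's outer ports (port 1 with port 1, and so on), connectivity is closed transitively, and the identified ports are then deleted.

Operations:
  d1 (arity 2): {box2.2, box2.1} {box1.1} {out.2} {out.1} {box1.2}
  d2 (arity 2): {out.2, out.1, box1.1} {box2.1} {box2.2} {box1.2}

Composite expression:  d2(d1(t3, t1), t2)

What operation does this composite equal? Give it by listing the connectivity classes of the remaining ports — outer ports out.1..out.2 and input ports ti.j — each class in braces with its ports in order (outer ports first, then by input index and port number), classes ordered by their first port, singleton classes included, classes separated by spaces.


Reachability decides: close wires over d2-identified ports.
composing d1 on (t3, t1), with out.j its own outer ports: {out.1} {out.2} {t1.1, t1.2} {t3.1} {t3.2}
composing d2 on (t3, t1, t2), with out.j its own outer ports: {out.1, out.2} {t1.1, t1.2} {t2.1} {t2.2} {t3.1} {t3.2}

{out.1, out.2} {t1.1, t1.2} {t2.1} {t2.2} {t3.1} {t3.2}


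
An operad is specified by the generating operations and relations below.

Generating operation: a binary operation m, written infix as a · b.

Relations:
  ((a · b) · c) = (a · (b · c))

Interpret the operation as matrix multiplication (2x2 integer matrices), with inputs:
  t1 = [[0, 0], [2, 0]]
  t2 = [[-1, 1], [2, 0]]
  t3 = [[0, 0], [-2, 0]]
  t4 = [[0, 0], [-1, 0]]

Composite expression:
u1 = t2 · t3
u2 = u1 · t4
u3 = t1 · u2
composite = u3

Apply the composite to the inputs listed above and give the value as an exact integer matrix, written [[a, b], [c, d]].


(t2 · t3) = [[-2, 0], [0, 0]]
((t2 · t3) · t4) = [[0, 0], [0, 0]]
(t1 · ((t2 · t3) · t4)) = [[0, 0], [0, 0]]

[[0, 0], [0, 0]]


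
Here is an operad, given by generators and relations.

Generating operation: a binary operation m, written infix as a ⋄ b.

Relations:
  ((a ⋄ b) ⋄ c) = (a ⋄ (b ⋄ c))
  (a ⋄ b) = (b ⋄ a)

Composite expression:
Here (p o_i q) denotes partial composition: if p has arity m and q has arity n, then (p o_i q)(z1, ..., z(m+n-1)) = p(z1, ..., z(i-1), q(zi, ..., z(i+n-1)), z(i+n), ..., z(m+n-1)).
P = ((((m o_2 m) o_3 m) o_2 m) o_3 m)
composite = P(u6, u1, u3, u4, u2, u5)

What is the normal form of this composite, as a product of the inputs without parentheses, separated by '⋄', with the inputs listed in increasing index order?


Shape and order are irrelevant to m; the u-input set decides.
(u3 ⋄ u4) spells out as u3 ⋄ u4
(u1 ⋄ (u3 ⋄ u4)) spells out as u1 ⋄ u3 ⋄ u4
(u2 ⋄ u5) spells out as u2 ⋄ u5
((u1 ⋄ (u3 ⋄ u4)) ⋄ (u2 ⋄ u5)) spells out as u1 ⋄ u3 ⋄ u4 ⋄ u2 ⋄ u5
(u6 ⋄ ((u1 ⋄ (u3 ⋄ u4)) ⋄ (u2 ⋄ u5))) spells out as u6 ⋄ u1 ⋄ u3 ⋄ u4 ⋄ u2 ⋄ u5
commutativity sorts the factors: u1 ⋄ u2 ⋄ u3 ⋄ u4 ⋄ u5 ⋄ u6

u1 ⋄ u2 ⋄ u3 ⋄ u4 ⋄ u5 ⋄ u6


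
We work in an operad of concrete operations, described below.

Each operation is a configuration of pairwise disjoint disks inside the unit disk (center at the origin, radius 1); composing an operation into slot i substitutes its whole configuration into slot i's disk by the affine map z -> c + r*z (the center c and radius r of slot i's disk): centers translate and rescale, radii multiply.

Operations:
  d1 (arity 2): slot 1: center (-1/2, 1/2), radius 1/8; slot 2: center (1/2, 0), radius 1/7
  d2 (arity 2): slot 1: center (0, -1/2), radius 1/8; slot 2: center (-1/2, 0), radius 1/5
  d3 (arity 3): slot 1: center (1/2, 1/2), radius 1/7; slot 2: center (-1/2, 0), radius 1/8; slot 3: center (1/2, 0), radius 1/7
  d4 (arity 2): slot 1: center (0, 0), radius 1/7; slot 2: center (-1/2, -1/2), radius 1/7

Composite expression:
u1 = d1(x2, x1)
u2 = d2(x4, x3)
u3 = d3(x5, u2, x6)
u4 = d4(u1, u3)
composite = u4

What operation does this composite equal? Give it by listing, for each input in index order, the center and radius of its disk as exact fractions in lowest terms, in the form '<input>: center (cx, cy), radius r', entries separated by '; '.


x1: center (1/14, 0), radius 1/49; x2: center (-1/14, 1/14), radius 1/56; x3: center (-65/112, -1/2), radius 1/280; x4: center (-4/7, -57/112), radius 1/448; x5: center (-3/7, -3/7), radius 1/49; x6: center (-3/7, -1/2), radius 1/49

Nesting under d4 composes maps z -> c + r*z down each x-path.
for x2, the 2-step affine chain lands on center (-1/14, 1/14), radius 1/56
for x1, the 2-step affine chain lands on center (1/14, 0), radius 1/49
for x5, the 2-step affine chain lands on center (-3/7, -3/7), radius 1/49
for x4, the 3-step affine chain lands on center (-4/7, -57/112), radius 1/448
for x3, the 3-step affine chain lands on center (-65/112, -1/2), radius 1/280
for x6, the 2-step affine chain lands on center (-3/7, -1/2), radius 1/49


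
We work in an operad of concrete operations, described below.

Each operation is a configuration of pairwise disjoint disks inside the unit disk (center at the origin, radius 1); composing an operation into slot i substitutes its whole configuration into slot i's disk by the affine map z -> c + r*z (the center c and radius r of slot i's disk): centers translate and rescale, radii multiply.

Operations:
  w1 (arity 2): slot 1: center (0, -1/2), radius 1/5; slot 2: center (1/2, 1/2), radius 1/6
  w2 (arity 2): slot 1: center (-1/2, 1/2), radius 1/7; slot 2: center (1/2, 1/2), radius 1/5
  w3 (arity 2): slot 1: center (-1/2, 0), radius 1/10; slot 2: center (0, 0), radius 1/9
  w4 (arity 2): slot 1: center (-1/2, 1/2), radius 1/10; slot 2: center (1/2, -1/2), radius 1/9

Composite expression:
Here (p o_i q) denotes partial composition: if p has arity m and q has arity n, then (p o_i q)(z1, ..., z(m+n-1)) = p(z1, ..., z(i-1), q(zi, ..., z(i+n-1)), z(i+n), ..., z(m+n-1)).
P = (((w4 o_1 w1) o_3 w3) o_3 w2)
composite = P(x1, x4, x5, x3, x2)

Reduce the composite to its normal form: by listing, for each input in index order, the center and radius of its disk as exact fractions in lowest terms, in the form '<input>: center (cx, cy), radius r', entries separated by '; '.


Below w4, radii multiply path by path; the x-disk centers shift.
input x1: applying the 2 nested substitutions gives center (-1/2, 9/20), radius 1/50
input x4: applying the 2 nested substitutions gives center (-9/20, 11/20), radius 1/60
input x5: applying the 3 nested substitutions gives center (79/180, -89/180), radius 1/630
input x3: applying the 3 nested substitutions gives center (9/20, -89/180), radius 1/450
input x2: applying the 2 nested substitutions gives center (1/2, -1/2), radius 1/81

x1: center (-1/2, 9/20), radius 1/50; x2: center (1/2, -1/2), radius 1/81; x3: center (9/20, -89/180), radius 1/450; x4: center (-9/20, 11/20), radius 1/60; x5: center (79/180, -89/180), radius 1/630


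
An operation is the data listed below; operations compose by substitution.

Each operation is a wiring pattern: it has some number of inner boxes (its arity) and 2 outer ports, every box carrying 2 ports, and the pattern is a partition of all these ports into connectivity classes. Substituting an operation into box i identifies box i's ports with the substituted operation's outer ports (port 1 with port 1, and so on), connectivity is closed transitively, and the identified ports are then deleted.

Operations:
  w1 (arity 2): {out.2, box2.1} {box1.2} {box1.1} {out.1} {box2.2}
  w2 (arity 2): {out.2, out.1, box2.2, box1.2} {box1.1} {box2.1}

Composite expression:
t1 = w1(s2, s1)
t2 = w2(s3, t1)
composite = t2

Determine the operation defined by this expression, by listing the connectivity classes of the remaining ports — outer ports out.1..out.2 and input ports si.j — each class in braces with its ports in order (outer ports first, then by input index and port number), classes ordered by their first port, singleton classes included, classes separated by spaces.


Two ports join when wires chain via w2-identified ports.
the subtree at w1 composes to {out.1} {out.2, s1.1} {s1.2} {s2.1} {s2.2} on (s2, s1); out.j = own outer ports
the subtree at w2 composes to {out.1, out.2, s1.1, s3.2} {s1.2} {s2.1} {s2.2} {s3.1} on (s3, s2, s1); out.j = own outer ports

{out.1, out.2, s1.1, s3.2} {s1.2} {s2.1} {s2.2} {s3.1}


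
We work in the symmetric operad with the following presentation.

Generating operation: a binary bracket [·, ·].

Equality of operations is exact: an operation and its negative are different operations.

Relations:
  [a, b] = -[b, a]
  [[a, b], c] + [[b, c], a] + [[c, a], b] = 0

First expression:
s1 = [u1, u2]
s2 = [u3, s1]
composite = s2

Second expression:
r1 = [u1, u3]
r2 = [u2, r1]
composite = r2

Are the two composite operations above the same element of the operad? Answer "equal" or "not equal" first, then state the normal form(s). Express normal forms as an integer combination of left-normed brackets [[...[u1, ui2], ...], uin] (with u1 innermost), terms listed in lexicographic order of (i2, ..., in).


not equal — first -[[u1, u2], u3], second -[[u1, u3], u2]

The first composite normalizes to -[[u1, u2], u3]
The second composite normalizes to -[[u1, u3], u2]
The forms do not match — not equal.


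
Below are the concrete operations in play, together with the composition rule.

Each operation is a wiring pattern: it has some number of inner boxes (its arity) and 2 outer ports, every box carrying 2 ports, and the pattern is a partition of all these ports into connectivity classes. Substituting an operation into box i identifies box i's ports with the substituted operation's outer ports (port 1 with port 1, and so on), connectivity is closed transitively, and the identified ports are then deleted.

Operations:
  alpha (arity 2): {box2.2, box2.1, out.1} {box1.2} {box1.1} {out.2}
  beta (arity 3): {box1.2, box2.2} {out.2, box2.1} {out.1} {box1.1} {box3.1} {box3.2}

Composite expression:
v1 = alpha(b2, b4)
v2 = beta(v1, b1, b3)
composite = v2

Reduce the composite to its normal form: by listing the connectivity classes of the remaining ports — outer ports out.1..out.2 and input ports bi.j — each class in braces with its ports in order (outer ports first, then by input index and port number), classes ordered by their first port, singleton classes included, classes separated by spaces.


{out.1} {out.2, b1.1} {b1.2} {b2.1} {b2.2} {b3.1} {b3.2} {b4.1, b4.2}

After gluing at beta, chains via deleted ports link the b-ports.
the subtree at alpha composes to {out.1, b4.1, b4.2} {out.2} {b2.1} {b2.2} on (b2, b4); out.j = own outer ports
the subtree at beta composes to {out.1} {out.2, b1.1} {b1.2} {b2.1} {b2.2} {b3.1} {b3.2} {b4.1, b4.2} on (b2, b4, b1, b3); out.j = own outer ports
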